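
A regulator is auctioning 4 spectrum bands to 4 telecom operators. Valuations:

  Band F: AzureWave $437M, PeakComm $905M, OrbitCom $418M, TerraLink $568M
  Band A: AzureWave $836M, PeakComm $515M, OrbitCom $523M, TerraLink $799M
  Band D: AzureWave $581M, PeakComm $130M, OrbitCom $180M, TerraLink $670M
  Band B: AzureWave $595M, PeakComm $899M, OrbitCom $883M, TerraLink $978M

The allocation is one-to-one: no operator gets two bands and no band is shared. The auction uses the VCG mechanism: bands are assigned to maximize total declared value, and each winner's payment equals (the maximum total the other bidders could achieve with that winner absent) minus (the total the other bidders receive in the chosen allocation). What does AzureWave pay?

Efficient allocation: AzureWave→Band A ($836M), PeakComm→Band F ($905M), OrbitCom→Band B ($883M), TerraLink→Band D ($670M); total welfare W = $3294M.
AzureWave receives Band A at value $836M, so the others get W − 836 = $2458M.
Without AzureWave: best allocation of the remaining 3 bidders over all 4 bands is PeakComm→Band F ($905M), OrbitCom→Band B ($883M), TerraLink→Band A ($799M), total $2587M.
VCG payment = (others' best without AzureWave) − (others' welfare with AzureWave) = 2587 − 2458 = $129M.

AzureWave pays $129M.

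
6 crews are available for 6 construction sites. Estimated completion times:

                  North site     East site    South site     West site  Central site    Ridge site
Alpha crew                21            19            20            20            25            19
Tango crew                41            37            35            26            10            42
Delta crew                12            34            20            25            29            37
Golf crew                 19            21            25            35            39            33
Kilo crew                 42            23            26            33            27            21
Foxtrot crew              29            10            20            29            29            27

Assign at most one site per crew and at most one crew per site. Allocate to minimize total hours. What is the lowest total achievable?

Optimal: Alpha crew→West site (20 hours), Tango crew→Central site (10 hours), Delta crew→North site (12 hours), Golf crew→South site (25 hours), Kilo crew→Ridge site (21 hours), Foxtrot crew→East site (10 hours) — total 20+10+12+25+21+10 = 98 hours.
Row-greedy (each crew in turn takes its cheapest remaining site) gives 116 hours, worse by 18.
Checked against all permutations: 98 hours is optimal.

Minimum total: 98 hours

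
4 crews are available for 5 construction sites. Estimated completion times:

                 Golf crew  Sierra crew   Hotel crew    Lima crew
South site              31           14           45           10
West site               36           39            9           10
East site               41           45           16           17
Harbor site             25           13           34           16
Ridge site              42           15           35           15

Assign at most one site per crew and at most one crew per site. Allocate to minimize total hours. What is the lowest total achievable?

Optimal: Golf crew→Harbor site (25 hours), Sierra crew→Ridge site (15 hours), Hotel crew→West site (9 hours), Lima crew→South site (10 hours) — total 25+15+9+10 = 59 hours.
Min-entry greedy (repeatedly take the single cheapest remaining cell) gives 73 hours, worse by 14.
Next-best assignment: Golf crew→Harbor site, Sierra crew→South site, Hotel crew→West site, Lima crew→Ridge site = 63 hours.
Checked against all permutations: 59 hours is optimal.

Min total: 59 hours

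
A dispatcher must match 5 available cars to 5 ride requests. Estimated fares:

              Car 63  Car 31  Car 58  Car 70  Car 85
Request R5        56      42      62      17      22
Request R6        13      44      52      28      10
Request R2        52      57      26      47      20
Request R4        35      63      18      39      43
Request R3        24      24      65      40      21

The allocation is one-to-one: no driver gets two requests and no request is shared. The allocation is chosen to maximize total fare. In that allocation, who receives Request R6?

Car 31 receives Request R6.

This is a one-to-one assignment (maximum-weight bipartite matching).
Optimal: Car 63→Request R5 ($56), Car 31→Request R6 ($44), Car 58→Request R3 ($65), Car 70→Request R2 ($47), Car 85→Request R4 ($43) — total 56+44+65+47+43 = $255.
Row-greedy (each driver in turn takes its best remaining request) gives $241, worse by 14.
Car 31's own top request is Request R4 ($63), but forcing Car 31→Request R4 and reassigning the rest optimally gives only $241 — worse by 14.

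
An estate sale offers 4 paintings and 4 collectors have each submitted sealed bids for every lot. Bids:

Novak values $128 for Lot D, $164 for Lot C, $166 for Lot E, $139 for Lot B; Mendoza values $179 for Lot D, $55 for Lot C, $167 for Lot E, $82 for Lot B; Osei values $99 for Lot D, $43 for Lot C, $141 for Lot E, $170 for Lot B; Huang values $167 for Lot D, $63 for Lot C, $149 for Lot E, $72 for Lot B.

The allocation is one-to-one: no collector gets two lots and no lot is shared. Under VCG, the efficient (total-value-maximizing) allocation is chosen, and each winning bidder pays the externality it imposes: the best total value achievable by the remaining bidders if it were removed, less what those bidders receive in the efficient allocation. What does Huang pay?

Huang pays $14.

Efficient allocation: Novak→Lot C ($164), Mendoza→Lot E ($167), Osei→Lot B ($170), Huang→Lot D ($167); total welfare W = $668.
Huang receives Lot D at value $167, so the others get W − 167 = $501.
Without Huang: best allocation of the remaining 3 bidders over all 4 lots is Novak→Lot E ($166), Mendoza→Lot D ($179), Osei→Lot B ($170), total $515.
VCG payment = (others' best without Huang) − (others' welfare with Huang) = 515 − 501 = $14.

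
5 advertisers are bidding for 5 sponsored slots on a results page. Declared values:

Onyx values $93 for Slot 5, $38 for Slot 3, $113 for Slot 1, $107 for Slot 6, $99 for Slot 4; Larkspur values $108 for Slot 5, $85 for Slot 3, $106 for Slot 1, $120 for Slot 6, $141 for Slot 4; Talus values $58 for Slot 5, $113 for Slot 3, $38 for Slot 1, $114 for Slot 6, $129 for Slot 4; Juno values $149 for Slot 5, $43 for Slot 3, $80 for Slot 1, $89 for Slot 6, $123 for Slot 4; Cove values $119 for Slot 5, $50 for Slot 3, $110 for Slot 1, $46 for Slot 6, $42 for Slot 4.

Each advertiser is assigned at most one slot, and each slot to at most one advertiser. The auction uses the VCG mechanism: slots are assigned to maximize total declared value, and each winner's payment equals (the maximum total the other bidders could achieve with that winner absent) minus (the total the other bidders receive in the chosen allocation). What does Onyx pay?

Efficient allocation: Onyx→Slot 6 ($107), Larkspur→Slot 4 ($141), Talus→Slot 3 ($113), Juno→Slot 5 ($149), Cove→Slot 1 ($110); total welfare W = $620.
Onyx receives Slot 6 at value $107, so the others get W − 107 = $513.
Without Onyx: best allocation of the remaining 4 bidders over all 5 slots is Larkspur→Slot 4 ($141), Talus→Slot 6 ($114), Juno→Slot 5 ($149), Cove→Slot 1 ($110), total $514.
VCG payment = (others' best without Onyx) − (others' welfare with Onyx) = 514 − 513 = $1.

Onyx pays $1.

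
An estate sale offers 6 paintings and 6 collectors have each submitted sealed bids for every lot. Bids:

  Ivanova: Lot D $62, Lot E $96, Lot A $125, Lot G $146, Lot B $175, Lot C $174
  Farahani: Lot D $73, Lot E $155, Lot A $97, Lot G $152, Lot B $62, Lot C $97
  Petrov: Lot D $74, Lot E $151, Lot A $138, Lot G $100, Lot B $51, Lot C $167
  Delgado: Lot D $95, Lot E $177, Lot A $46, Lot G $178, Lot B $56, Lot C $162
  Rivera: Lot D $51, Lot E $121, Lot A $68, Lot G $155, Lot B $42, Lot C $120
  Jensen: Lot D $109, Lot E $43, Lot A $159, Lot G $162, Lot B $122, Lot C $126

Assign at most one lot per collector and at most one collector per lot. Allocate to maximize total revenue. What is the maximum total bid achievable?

Max total: $906

Optimal: Ivanova→Lot B ($175), Farahani→Lot D ($73), Petrov→Lot C ($167), Delgado→Lot E ($177), Rivera→Lot G ($155), Jensen→Lot A ($159) — total 175+73+167+177+155+159 = $906.
Column-greedy (each lot in turn goes to its best remaining collector) gives $851, worse by 55.
No other one-to-one assignment exceeds $906.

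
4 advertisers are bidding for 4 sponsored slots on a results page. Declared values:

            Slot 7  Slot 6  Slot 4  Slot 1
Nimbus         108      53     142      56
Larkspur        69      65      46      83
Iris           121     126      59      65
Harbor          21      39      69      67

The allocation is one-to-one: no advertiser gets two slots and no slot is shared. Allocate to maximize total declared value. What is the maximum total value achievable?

Treat this as an assignment problem: match each advertiser to one slot.
Optimal: Nimbus→Slot 4 ($142), Larkspur→Slot 7 ($69), Iris→Slot 6 ($126), Harbor→Slot 1 ($67) — total 142+69+126+67 = $404.
Max-entry greedy (repeatedly take the single best remaining cell) gives $372, worse by 32.
Next-best assignment: Nimbus→Slot 4, Larkspur→Slot 6, Iris→Slot 7, Harbor→Slot 1 = $395.

Maximum total: $404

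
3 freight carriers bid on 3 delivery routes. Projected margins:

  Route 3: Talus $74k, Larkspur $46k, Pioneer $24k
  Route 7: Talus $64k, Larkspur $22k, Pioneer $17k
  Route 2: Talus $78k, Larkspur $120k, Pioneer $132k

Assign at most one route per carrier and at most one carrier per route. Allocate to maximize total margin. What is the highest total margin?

This is a one-to-one assignment (maximum-weight bipartite matching).
Optimal: Talus→Route 7 ($64k), Larkspur→Route 3 ($46k), Pioneer→Route 2 ($132k) — total 64+46+132 = $242k.
Column-greedy (each route in turn goes to its best remaining carrier) gives $228k, worse by 14.
Next-best assignment: Talus→Route 3, Larkspur→Route 7, Pioneer→Route 2 = $228k.
Swapping Larkspur↔Talus (Larkspur→Route 7 $22k, Talus→Route 3 $74k) loses 14.

Max total: $242k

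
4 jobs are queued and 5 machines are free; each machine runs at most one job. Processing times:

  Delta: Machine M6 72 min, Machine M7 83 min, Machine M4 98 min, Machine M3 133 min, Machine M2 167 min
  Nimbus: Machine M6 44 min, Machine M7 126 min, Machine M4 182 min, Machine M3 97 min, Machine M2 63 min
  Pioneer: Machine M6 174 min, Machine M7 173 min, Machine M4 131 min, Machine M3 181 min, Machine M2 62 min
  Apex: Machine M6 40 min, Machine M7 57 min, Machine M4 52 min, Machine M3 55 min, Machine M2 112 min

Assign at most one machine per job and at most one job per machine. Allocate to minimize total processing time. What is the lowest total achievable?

Minimum total: 241 min

Optimal: Delta→Machine M7 (83 min), Nimbus→Machine M6 (44 min), Pioneer→Machine M2 (62 min), Apex→Machine M4 (52 min) — total 83+44+62+52 = 241 min.
Row-greedy (each job in turn takes its cheapest remaining machine) gives 321 min, worse by 80.
Next-best assignment: Delta→Machine M7, Nimbus→Machine M6, Pioneer→Machine M2, Apex→Machine M3 = 244 min.
Swapping Nimbus↔Pioneer (Nimbus→Machine M2 63 min, Pioneer→Machine M6 174 min) adds 131.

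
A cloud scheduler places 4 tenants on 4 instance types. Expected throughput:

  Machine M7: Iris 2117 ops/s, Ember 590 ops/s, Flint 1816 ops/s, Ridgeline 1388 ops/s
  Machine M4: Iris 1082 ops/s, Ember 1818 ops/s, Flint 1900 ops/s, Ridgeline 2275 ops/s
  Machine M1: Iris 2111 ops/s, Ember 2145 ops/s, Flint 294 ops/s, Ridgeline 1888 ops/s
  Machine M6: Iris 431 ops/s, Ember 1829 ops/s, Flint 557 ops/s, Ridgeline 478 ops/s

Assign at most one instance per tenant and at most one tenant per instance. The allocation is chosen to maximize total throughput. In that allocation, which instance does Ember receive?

Ember receives Machine M6.

This is the linear assignment problem.
Optimal: Iris→Machine M1 (2111 ops/s), Ember→Machine M6 (1829 ops/s), Flint→Machine M7 (1816 ops/s), Ridgeline→Machine M4 (2275 ops/s) — total 2111+1829+1816+2275 = 8031 ops/s.
Column-greedy (each instance in turn goes to its best remaining tenant) gives 7094 ops/s, worse by 937.
Next-best assignment: Iris→Machine M7, Ember→Machine M6, Flint→Machine M4, Ridgeline→Machine M1 = 7734 ops/s.
Checked against all permutations: 8031 ops/s is optimal.
Ember's own top instance is Machine M1 (2145 ops/s), but forcing Ember→Machine M1 and reassigning the rest optimally gives only 7094 ops/s — worse by 937.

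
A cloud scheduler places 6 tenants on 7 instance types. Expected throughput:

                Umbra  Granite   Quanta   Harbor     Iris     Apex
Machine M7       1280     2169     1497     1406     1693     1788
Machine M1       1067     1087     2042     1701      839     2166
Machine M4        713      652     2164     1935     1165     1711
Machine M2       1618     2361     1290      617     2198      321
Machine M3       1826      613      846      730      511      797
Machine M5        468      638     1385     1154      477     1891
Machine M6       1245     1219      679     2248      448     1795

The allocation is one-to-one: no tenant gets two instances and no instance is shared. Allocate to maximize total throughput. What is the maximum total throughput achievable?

Maximum total: 12771 ops/s

Optimal: Umbra→Machine M3 (1826 ops/s), Granite→Machine M7 (2169 ops/s), Quanta→Machine M4 (2164 ops/s), Harbor→Machine M6 (2248 ops/s), Iris→Machine M2 (2198 ops/s), Apex→Machine M1 (2166 ops/s) — total 1826+2169+2164+2248+2198+2166 = 12771 ops/s.
Row-greedy (each tenant in turn takes its best remaining instance) gives 12458 ops/s, worse by 313.
Next-best assignment: Umbra→Machine M3, Granite→Machine M7, Quanta→Machine M4, Harbor→Machine M6, Iris→Machine M2, Apex→Machine M5 = 12496 ops/s.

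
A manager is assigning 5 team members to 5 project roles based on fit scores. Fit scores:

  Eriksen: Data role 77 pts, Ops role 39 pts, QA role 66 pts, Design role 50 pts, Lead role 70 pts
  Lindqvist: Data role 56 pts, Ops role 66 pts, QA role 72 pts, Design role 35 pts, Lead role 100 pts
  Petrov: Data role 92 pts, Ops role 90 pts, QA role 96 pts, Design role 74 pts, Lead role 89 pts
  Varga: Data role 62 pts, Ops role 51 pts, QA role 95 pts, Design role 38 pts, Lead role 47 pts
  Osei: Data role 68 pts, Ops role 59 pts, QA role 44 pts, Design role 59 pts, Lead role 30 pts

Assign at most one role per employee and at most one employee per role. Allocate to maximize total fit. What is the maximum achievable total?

Max total: 421 pts

Optimal: Eriksen→Data role (77 pts), Lindqvist→Lead role (100 pts), Petrov→Ops role (90 pts), Varga→QA role (95 pts), Osei→Design role (59 pts) — total 77+100+90+95+59 = 421 pts.
Row-greedy (each employee in turn takes its best remaining role) gives 383 pts, worse by 38.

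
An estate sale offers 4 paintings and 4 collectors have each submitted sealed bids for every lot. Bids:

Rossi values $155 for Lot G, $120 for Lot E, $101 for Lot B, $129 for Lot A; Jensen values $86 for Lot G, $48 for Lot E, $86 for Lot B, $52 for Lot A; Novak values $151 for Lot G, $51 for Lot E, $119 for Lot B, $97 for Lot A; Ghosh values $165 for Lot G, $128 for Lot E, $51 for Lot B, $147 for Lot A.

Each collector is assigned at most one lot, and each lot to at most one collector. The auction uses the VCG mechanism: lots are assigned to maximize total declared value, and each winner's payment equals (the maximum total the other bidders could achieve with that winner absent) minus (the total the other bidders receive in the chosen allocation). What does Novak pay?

Efficient allocation: Rossi→Lot E ($120), Jensen→Lot B ($86), Novak→Lot G ($151), Ghosh→Lot A ($147); total welfare W = $504.
Novak receives Lot G at value $151, so the others get W − 151 = $353.
Without Novak: best allocation of the remaining 3 bidders over all 4 lots is Rossi→Lot G ($155), Jensen→Lot B ($86), Ghosh→Lot A ($147), total $388.
VCG payment = (others' best without Novak) − (others' welfare with Novak) = 388 − 353 = $35.

Novak pays $35.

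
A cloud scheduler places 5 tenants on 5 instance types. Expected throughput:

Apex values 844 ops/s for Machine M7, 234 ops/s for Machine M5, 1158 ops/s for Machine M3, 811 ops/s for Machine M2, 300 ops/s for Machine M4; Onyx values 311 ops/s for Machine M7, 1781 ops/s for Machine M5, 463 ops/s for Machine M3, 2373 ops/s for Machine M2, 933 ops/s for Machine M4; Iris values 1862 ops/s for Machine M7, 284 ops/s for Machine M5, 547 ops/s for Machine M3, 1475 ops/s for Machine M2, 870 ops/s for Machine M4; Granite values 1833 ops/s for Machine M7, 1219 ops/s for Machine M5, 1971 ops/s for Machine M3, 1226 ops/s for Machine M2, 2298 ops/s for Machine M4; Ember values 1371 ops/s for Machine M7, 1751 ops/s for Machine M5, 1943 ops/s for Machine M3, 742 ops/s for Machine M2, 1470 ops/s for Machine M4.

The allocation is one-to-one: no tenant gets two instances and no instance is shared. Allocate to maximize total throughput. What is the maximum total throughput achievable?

Max total: 9442 ops/s

Optimal: Apex→Machine M3 (1158 ops/s), Onyx→Machine M2 (2373 ops/s), Iris→Machine M7 (1862 ops/s), Granite→Machine M4 (2298 ops/s), Ember→Machine M5 (1751 ops/s) — total 1158+2373+1862+2298+1751 = 9442 ops/s.
Next-best assignment: Apex→Machine M5, Onyx→Machine M2, Iris→Machine M7, Granite→Machine M4, Ember→Machine M3 = 8710 ops/s.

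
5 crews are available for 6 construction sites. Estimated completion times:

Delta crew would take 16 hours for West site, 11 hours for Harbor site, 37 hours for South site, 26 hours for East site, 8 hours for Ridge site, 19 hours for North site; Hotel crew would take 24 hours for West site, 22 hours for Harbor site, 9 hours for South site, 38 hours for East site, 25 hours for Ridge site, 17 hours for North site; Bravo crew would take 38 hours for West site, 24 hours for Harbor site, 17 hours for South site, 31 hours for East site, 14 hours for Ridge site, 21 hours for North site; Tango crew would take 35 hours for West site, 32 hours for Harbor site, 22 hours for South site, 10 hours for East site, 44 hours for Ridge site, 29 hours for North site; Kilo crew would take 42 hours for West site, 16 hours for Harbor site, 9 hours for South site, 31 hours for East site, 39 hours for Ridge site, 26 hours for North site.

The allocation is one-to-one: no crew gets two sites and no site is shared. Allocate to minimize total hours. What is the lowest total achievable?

This is a one-to-one assignment (minimum-cost bipartite matching).
Optimal: Delta crew→Harbor site (11 hours), Hotel crew→North site (17 hours), Bravo crew→Ridge site (14 hours), Tango crew→East site (10 hours), Kilo crew→South site (9 hours) — total 11+17+14+10+9 = 61 hours.
Column-greedy (each site in turn goes to its cheapest remaining crew) gives 65 hours, worse by 4.

Min total: 61 hours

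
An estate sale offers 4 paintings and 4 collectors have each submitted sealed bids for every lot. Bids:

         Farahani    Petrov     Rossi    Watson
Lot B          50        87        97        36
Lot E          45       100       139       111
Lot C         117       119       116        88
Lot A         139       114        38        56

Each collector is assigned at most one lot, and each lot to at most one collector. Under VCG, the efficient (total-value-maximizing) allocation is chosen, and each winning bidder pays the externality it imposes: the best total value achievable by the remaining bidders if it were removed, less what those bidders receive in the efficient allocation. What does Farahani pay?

Farahani pays $14.

Efficient allocation: Farahani→Lot A ($139), Petrov→Lot C ($119), Rossi→Lot B ($97), Watson→Lot E ($111); total welfare W = $466.
Farahani receives Lot A at value $139, so the others get W − 139 = $327.
Without Farahani: best allocation of the remaining 3 bidders over all 4 lots is Petrov→Lot A ($114), Rossi→Lot E ($139), Watson→Lot C ($88), total $341.
VCG payment = (others' best without Farahani) − (others' welfare with Farahani) = 341 − 327 = $14.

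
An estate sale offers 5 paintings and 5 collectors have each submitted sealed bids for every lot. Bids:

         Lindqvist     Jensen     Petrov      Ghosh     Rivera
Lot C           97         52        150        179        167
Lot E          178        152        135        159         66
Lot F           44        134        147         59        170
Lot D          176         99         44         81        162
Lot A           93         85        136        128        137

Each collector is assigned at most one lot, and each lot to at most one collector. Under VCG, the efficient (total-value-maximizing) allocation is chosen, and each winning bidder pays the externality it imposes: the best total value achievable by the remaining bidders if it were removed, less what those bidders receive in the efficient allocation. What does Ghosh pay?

Ghosh pays $14.

Efficient allocation: Lindqvist→Lot D ($176), Jensen→Lot E ($152), Petrov→Lot A ($136), Ghosh→Lot C ($179), Rivera→Lot F ($170); total welfare W = $813.
Ghosh receives Lot C at value $179, so the others get W − 179 = $634.
Without Ghosh: best allocation of the remaining 4 bidders over all 5 lots is Lindqvist→Lot D ($176), Jensen→Lot E ($152), Petrov→Lot C ($150), Rivera→Lot F ($170), total $648.
VCG payment = (others' best without Ghosh) − (others' welfare with Ghosh) = 648 − 634 = $14.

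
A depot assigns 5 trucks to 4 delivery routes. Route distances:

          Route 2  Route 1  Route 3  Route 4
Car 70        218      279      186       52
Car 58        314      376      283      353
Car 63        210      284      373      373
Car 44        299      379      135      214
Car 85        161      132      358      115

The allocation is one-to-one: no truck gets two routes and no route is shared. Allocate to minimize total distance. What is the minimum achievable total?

Optimal: Car 63→Route 2 (210 km), Car 85→Route 1 (132 km), Car 44→Route 3 (135 km), Car 70→Route 4 (52 km) — total 210+132+135+52 = 529 km.
Column-greedy (each route in turn goes to its cheapest remaining truck) gives 928 km, worse by 399.

Min total: 529 km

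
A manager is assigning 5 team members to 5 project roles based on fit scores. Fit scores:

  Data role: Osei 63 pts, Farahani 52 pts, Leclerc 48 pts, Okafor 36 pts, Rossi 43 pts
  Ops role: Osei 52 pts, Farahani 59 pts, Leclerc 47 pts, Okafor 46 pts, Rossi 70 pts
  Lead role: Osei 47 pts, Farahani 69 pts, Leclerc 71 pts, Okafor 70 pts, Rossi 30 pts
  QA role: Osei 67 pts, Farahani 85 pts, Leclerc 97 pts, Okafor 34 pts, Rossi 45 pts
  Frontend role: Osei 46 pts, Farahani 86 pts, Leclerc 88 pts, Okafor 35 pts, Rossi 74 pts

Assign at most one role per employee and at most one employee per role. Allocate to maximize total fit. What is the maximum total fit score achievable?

Max total: 386 pts

This is a one-to-one assignment (maximum-weight bipartite matching).
Optimal: Osei→Data role (63 pts), Farahani→Frontend role (86 pts), Leclerc→QA role (97 pts), Okafor→Lead role (70 pts), Rossi→Ops role (70 pts) — total 63+86+97+70+70 = 386 pts.
Column-greedy (each role in turn goes to its best remaining employee) gives 324 pts, worse by 62.
Next-best assignment: Osei→Data role, Farahani→QA role, Leclerc→Frontend role, Okafor→Lead role, Rossi→Ops role = 376 pts.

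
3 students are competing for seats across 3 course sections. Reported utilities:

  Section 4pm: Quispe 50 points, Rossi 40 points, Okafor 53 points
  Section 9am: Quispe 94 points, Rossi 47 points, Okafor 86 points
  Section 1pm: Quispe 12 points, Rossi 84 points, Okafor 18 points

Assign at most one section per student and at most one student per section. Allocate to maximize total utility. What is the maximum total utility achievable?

Maximum total: 231 points

This is a one-to-one assignment (maximum-weight bipartite matching).
Optimal: Quispe→Section 9am (94 points), Rossi→Section 1pm (84 points), Okafor→Section 4pm (53 points) — total 94+84+53 = 231 points.
Next-best assignment: Quispe→Section 4pm, Rossi→Section 1pm, Okafor→Section 9am = 220 points.
No other one-to-one assignment exceeds 231 points.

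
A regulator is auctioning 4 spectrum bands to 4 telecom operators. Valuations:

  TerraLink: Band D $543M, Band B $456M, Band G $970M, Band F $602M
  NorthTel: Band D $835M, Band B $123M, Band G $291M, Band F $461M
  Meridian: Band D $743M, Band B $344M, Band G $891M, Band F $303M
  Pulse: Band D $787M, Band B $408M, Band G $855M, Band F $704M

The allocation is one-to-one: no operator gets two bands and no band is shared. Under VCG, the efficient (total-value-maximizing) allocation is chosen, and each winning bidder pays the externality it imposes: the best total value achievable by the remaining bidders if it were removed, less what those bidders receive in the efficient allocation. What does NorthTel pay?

Efficient allocation: TerraLink→Band B ($456M), NorthTel→Band D ($835M), Meridian→Band G ($891M), Pulse→Band F ($704M); total welfare W = $2886M.
NorthTel receives Band D at value $835M, so the others get W − 835 = $2051M.
Without NorthTel: best allocation of the remaining 3 bidders over all 4 bands is TerraLink→Band G ($970M), Meridian→Band D ($743M), Pulse→Band F ($704M), total $2417M.
VCG payment = (others' best without NorthTel) − (others' welfare with NorthTel) = 2417 − 2051 = $366M.

NorthTel pays $366M.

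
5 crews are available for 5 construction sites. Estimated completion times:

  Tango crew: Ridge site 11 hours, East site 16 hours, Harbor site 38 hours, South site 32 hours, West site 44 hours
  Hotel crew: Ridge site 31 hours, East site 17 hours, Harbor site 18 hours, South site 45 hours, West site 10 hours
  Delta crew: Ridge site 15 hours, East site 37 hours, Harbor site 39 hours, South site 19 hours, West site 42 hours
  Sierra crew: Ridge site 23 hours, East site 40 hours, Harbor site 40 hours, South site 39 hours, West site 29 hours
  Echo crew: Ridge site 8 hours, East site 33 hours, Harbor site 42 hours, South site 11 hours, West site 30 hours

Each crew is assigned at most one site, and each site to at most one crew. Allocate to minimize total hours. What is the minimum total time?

Optimal: Tango crew→East site (16 hours), Hotel crew→Harbor site (18 hours), Delta crew→Ridge site (15 hours), Sierra crew→West site (29 hours), Echo crew→South site (11 hours) — total 16+18+15+29+11 = 89 hours.
Row-greedy (each crew in turn takes its cheapest remaining site) gives 122 hours, worse by 33.
Every other assignment is strictly worse.

Minimum total: 89 hours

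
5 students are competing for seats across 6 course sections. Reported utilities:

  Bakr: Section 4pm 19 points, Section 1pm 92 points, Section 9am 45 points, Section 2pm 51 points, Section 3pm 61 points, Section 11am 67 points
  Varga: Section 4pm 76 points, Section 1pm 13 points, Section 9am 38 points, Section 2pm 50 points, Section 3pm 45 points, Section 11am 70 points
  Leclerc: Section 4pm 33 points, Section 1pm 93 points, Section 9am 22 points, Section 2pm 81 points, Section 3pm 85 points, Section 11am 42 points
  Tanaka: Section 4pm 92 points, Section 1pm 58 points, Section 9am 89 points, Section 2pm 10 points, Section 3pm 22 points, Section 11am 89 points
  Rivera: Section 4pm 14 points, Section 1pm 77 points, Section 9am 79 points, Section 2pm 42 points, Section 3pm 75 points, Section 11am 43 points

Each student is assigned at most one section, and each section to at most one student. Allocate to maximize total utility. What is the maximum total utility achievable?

Max total: 421 points

Optimal: Bakr→Section 1pm (92 points), Varga→Section 4pm (76 points), Leclerc→Section 3pm (85 points), Tanaka→Section 11am (89 points), Rivera→Section 9am (79 points) — total 92+76+85+89+79 = 421 points.
Every other assignment is strictly worse.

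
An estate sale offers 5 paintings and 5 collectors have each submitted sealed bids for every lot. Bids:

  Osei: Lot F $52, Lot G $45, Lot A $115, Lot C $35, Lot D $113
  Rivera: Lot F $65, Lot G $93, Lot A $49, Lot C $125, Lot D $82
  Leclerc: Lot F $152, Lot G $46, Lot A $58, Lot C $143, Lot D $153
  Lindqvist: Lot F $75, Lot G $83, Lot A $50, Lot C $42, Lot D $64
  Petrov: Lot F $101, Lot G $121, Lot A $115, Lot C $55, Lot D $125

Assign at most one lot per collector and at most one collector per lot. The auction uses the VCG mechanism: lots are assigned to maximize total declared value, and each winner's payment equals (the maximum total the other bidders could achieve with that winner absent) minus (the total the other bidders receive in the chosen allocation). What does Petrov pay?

Efficient allocation: Osei→Lot A ($115), Rivera→Lot C ($125), Leclerc→Lot F ($152), Lindqvist→Lot G ($83), Petrov→Lot D ($125); total welfare W = $600.
Petrov receives Lot D at value $125, so the others get W − 125 = $475.
Without Petrov: best allocation of the remaining 4 bidders over all 5 lots is Osei→Lot A ($115), Rivera→Lot C ($125), Leclerc→Lot D ($153), Lindqvist→Lot G ($83), total $476.
VCG payment = (others' best without Petrov) − (others' welfare with Petrov) = 476 − 475 = $1.

Petrov pays $1.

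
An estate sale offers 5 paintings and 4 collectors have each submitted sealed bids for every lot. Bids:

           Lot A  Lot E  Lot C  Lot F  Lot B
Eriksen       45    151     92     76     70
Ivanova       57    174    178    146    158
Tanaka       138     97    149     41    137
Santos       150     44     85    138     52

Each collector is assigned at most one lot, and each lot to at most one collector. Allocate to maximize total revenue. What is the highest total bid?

Treat this as an assignment problem: match each collector to one lot.
Optimal: Eriksen→Lot E ($151), Ivanova→Lot C ($178), Tanaka→Lot B ($137), Santos→Lot A ($150) — total 151+178+137+150 = $616.
Column-greedy (each lot in turn goes to its best remaining collector) gives $549, worse by 67.
Next-best assignment: Eriksen→Lot E, Ivanova→Lot B, Tanaka→Lot C, Santos→Lot A = $608.
No other one-to-one assignment exceeds $616.

Maximum total: $616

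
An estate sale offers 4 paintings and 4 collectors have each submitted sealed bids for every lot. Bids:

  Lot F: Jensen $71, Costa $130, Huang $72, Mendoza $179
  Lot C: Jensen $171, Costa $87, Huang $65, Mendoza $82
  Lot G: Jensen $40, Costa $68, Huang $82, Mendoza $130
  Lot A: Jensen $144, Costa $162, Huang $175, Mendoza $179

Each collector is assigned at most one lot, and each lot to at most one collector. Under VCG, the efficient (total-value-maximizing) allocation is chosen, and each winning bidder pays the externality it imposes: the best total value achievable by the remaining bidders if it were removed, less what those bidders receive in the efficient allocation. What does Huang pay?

Efficient allocation: Jensen→Lot C ($171), Costa→Lot F ($130), Huang→Lot A ($175), Mendoza→Lot G ($130); total welfare W = $606.
Huang receives Lot A at value $175, so the others get W − 175 = $431.
Without Huang: best allocation of the remaining 3 bidders over all 4 lots is Jensen→Lot C ($171), Costa→Lot A ($162), Mendoza→Lot F ($179), total $512.
VCG payment = (others' best without Huang) − (others' welfare with Huang) = 512 − 431 = $81.

Huang pays $81.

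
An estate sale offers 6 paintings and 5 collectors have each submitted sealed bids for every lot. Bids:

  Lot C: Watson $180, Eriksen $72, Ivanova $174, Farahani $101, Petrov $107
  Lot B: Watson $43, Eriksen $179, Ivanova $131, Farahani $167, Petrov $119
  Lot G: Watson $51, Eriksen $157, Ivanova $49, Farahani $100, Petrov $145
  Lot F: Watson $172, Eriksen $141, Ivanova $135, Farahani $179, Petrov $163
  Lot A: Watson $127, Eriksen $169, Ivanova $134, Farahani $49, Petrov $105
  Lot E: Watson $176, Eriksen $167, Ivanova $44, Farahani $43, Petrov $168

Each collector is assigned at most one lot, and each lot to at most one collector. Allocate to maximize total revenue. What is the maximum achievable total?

Treat this as an assignment problem: match each collector to one lot.
Optimal: Watson→Lot E ($176), Eriksen→Lot B ($179), Ivanova→Lot C ($174), Farahani→Lot F ($179), Petrov→Lot G ($145) — total 176+179+174+179+145 = $853.
Row-greedy (each collector in turn takes its best remaining lot) gives $762, worse by 91.
Next-best assignment: Watson→Lot F, Eriksen→Lot A, Ivanova→Lot C, Farahani→Lot B, Petrov→Lot E = $850.
Checked against all permutations: $853 is optimal.

Max total: $853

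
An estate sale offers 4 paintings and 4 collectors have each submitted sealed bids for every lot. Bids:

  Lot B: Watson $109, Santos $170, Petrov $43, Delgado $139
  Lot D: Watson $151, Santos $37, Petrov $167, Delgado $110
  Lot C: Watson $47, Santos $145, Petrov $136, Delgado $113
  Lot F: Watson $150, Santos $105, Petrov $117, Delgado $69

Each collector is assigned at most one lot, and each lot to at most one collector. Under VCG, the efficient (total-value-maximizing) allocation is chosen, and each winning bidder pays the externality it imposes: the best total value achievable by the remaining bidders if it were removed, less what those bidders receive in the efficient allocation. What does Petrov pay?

Petrov pays $1.

Efficient allocation: Watson→Lot F ($150), Santos→Lot C ($145), Petrov→Lot D ($167), Delgado→Lot B ($139); total welfare W = $601.
Petrov receives Lot D at value $167, so the others get W − 167 = $434.
Without Petrov: best allocation of the remaining 3 bidders over all 4 lots is Watson→Lot D ($151), Santos→Lot C ($145), Delgado→Lot B ($139), total $435.
VCG payment = (others' best without Petrov) − (others' welfare with Petrov) = 435 − 434 = $1.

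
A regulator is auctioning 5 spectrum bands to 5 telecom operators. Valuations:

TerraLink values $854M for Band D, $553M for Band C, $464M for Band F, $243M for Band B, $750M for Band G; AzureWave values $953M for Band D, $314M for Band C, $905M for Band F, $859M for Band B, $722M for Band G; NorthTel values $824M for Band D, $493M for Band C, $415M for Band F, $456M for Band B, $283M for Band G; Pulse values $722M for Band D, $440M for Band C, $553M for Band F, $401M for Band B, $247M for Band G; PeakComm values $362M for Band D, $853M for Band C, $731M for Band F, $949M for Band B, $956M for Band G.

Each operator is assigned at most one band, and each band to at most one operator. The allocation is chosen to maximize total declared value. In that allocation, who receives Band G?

This is the linear assignment problem.
Optimal: TerraLink→Band G ($750M), AzureWave→Band F ($905M), NorthTel→Band D ($824M), Pulse→Band C ($440M), PeakComm→Band B ($949M) — total 750+905+824+440+949 = $3868M.
Column-greedy (each band in turn goes to its best remaining operator) gives $3565M, worse by 303.
TerraLink's own top band is Band D ($854M), but forcing TerraLink→Band D and reassigning the rest optimally gives only $3715M — worse by 153.

TerraLink receives Band G.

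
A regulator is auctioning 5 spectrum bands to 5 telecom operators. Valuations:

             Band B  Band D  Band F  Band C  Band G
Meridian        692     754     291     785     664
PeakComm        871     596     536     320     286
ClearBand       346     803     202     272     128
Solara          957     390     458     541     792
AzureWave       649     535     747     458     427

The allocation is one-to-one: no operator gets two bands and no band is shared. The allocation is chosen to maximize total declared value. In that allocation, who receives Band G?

Solara receives Band G.

This is the linear assignment problem.
Optimal: Meridian→Band C ($785M), PeakComm→Band B ($871M), ClearBand→Band D ($803M), Solara→Band G ($792M), AzureWave→Band F ($747M) — total 785+871+803+792+747 = $3998M.
Column-greedy (each band in turn goes to its best remaining operator) gives $3578M, worse by 420.
Every other assignment is strictly worse.
Solara's own top band is Band B ($957M), but forcing Solara→Band B and reassigning the rest optimally gives only $3578M — worse by 420.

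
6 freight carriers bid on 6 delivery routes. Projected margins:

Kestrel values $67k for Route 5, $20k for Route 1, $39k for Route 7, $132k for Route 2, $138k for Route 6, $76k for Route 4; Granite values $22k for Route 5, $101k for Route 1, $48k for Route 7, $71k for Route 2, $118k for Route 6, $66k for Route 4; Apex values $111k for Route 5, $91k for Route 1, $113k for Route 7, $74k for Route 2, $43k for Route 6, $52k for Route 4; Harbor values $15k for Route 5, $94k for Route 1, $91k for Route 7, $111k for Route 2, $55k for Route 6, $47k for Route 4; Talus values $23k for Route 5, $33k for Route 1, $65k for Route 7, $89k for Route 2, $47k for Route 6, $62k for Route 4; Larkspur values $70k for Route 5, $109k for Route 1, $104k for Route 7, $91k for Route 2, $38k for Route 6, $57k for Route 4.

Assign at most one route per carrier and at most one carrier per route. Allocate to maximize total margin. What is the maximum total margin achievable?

This is the linear assignment problem.
Optimal: Kestrel→Route 6 ($138k), Granite→Route 1 ($101k), Apex→Route 5 ($111k), Harbor→Route 2 ($111k), Talus→Route 4 ($62k), Larkspur→Route 7 ($104k) — total 138+101+111+111+62+104 = $627k.
Column-greedy (each route in turn goes to its best remaining carrier) gives $623k, worse by 4.
Next-best assignment: Kestrel→Route 2, Granite→Route 6, Apex→Route 5, Harbor→Route 7, Talus→Route 4, Larkspur→Route 1 = $623k.

Max total: $627k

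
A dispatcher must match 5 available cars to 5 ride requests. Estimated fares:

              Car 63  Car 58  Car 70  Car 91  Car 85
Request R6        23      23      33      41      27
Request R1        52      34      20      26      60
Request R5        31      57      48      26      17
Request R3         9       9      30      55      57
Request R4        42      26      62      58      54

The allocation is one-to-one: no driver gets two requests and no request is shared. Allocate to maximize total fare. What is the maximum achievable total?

Maximum total: $269

Optimal: Car 63→Request R1 ($52), Car 58→Request R5 ($57), Car 70→Request R4 ($62), Car 91→Request R6 ($41), Car 85→Request R3 ($57) — total 52+57+62+41+57 = $269.
Next-best assignment: Car 63→Request R6, Car 58→Request R5, Car 70→Request R4, Car 91→Request R3, Car 85→Request R1 = $257.
Every other assignment is strictly worse.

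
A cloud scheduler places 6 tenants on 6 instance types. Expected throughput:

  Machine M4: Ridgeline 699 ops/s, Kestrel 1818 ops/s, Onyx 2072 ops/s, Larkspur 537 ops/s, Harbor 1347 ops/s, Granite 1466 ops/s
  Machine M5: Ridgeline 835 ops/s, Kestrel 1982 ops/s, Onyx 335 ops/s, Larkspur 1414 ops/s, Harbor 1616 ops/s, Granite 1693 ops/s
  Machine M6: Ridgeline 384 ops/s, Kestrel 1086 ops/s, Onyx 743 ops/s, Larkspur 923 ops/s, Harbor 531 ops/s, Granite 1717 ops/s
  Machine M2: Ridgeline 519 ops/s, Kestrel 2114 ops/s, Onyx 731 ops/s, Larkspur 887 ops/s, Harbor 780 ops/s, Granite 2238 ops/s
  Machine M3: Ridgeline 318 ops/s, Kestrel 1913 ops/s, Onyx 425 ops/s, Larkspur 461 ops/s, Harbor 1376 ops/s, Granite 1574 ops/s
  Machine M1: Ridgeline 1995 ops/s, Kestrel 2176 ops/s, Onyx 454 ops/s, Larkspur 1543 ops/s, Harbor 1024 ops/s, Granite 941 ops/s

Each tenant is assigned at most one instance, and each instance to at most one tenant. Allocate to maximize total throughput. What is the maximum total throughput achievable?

This is a one-to-one assignment (maximum-weight bipartite matching).
Optimal: Ridgeline→Machine M1 (1995 ops/s), Kestrel→Machine M3 (1913 ops/s), Onyx→Machine M4 (2072 ops/s), Larkspur→Machine M6 (923 ops/s), Harbor→Machine M5 (1616 ops/s), Granite→Machine M2 (2238 ops/s) — total 1995+1913+2072+923+1616+2238 = 10757 ops/s.
Column-greedy (each instance in turn goes to its best remaining tenant) gives 10029 ops/s, worse by 728.
Next-best assignment: Ridgeline→Machine M1, Kestrel→Machine M2, Onyx→Machine M4, Larkspur→Machine M5, Harbor→Machine M3, Granite→Machine M6 = 10688 ops/s.
Checked against all permutations: 10757 ops/s is optimal.

Max total: 10757 ops/s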